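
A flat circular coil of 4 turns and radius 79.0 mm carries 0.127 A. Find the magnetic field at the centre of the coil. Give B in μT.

B ≈ 4.04 μT

For an N-turn flat coil, B = Nμ₀I/(2R) with R = 0.079 m.
B = 4 × 1.01×10⁻⁶ T = 4.04×10⁻⁶ T.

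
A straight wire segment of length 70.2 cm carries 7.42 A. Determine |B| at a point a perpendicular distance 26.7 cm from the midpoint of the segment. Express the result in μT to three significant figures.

B ≈ 4.42 μT

For a finite straight segment, B = (μ₀I/4πd)(sinθ₁ + sinθ₂), where θ₁, θ₂ are the angles from the perpendicular to each end.
The perpendicular from the point meets the wire at its midpoint, so each end is L/2 = 0.351 m away along the wire.
sinθ₁ = 0.351/√(0.351²+0.267²) = 0.7959; sinθ₂ = 0.351/√(0.351²+0.267²) = 0.7959.
B = (4π×10⁻⁷ × 7.42) / (4π × 0.267) × (0.7959 + 0.7959) = 4.42×10⁻⁶ T.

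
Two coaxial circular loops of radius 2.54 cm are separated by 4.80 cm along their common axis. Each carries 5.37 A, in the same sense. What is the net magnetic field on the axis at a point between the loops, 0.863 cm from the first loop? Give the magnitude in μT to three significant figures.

B ≈ 134 μT

Each loop contributes B = μ₀IR²/[2(R²+z²)^(3/2)] on the axis, with z measured from that loop.
Loop 1 (z = 0.00863 m): B₁ = 1.13×10⁻⁴ T. Loop 2 (z = 0.03937 m): B₂ = 2.12×10⁻⁵ T.
The fields add: B = B₁ + B₂ = 1.34×10⁻⁴ T.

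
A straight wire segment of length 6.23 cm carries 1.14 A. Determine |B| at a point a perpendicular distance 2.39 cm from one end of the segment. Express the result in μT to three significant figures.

For a finite straight segment, B = (μ₀I/4πd)(sinθ₁ + sinθ₂), where θ₁, θ₂ are the angles from the perpendicular to each end.
The perpendicular foot is at one end, so the two end-offsets along the wire are 0 and L = 0.0623 m.
sinθ₁ = 0/√(0²+0.0239²) = 0.0000; sinθ₂ = 0.0623/√(0.0623²+0.0239²) = 0.9337.
B = (4π×10⁻⁷ × 1.14) / (4π × 0.0239) × (0.0000 + 0.9337) = 4.45×10⁻⁶ T.

B ≈ 4.45 μT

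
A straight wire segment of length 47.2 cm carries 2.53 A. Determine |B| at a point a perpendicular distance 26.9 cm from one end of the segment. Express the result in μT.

For a finite straight segment, B = (μ₀I/4πd)(sinθ₁ + sinθ₂), where θ₁, θ₂ are the angles from the perpendicular to each end.
The perpendicular foot is at one end, so the two end-offsets along the wire are 0 and L = 0.472 m.
sinθ₁ = 0/√(0²+0.269²) = 0.0000; sinθ₂ = 0.472/√(0.472²+0.269²) = 0.8688.
B = (4π×10⁻⁷ × 2.53) / (4π × 0.269) × (0.0000 + 0.8688) = 8.17×10⁻⁷ T.

B ≈ 0.817 μT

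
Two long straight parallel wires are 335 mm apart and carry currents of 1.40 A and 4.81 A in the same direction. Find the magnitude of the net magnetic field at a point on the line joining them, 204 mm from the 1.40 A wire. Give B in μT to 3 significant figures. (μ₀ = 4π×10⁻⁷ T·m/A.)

B ≈ 5.97 μT

Each long wire gives B = μ₀I/(2πd). Distances are d₁ = 0.204 m and d₂ = 0.131 m.
B₁ = 1.37×10⁻⁶ T, B₂ = 7.34×10⁻⁶ T.
Between parallel currents the two contributions point in opposite directions, so they subtract. B = |B₁ − B₂| = |1.37×10⁻⁶ − 7.34×10⁻⁶| = 5.97×10⁻⁶ T.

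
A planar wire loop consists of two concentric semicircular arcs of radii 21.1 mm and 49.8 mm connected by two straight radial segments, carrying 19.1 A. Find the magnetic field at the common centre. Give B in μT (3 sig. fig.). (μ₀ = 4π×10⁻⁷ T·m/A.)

B ≈ 164 μT

The radial connectors point toward the centre, so dl × r̂ = 0 and they contribute nothing.
Each semicircle gives μ₀I/(4R): inner arc 2.84×10⁻⁴ T, outer arc 1.20×10⁻⁴ T.
The two arcs carry current in opposite angular senses, so their fields oppose: B = |2.84×10⁻⁴ − 1.20×10⁻⁴| = 1.64×10⁻⁴ T.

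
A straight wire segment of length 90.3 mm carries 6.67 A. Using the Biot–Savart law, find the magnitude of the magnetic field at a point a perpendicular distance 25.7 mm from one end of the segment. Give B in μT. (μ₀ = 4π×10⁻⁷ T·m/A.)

B ≈ 25.0 μT

For a finite straight segment, B = (μ₀I/4πd)(sinθ₁ + sinθ₂), where θ₁, θ₂ are the angles from the perpendicular to each end.
The perpendicular foot is at one end, so the two end-offsets along the wire are 0 and L = 0.0903 m.
sinθ₁ = 0/√(0²+0.0257²) = 0.0000; sinθ₂ = 0.0903/√(0.0903²+0.0257²) = 0.9618.
B = (4π×10⁻⁷ × 6.67) / (4π × 0.0257) × (0.0000 + 0.9618) = 2.50×10⁻⁵ T.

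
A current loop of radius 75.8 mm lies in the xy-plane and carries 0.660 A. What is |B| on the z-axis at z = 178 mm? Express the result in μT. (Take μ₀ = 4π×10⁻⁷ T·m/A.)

B ≈ 0.329 μT

On the axis of a circular loop, B = μ₀IR² / [2(R²+z²)^(3/2)].
R² + z² = (0.0758)² + (0.178)² = 0.03743 m², and (R²+z²)^(3/2) = 7.24×10⁻³ m³.
B = (4π×10⁻⁷ × 0.660 × 0.005746) / (2 × 7.24×10⁻³) = 3.29×10⁻⁷ T.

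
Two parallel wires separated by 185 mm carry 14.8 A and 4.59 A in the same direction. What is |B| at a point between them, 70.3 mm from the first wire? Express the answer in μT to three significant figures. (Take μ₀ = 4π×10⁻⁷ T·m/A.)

B ≈ 34.1 μT

Each long wire gives B = μ₀I/(2πd). Distances are d₁ = 0.0703 m and d₂ = 0.1147 m.
B₁ = 4.21×10⁻⁵ T, B₂ = 8.00×10⁻⁶ T.
Between parallel currents the two contributions point in opposite directions, so they subtract. B = |B₁ − B₂| = |4.21×10⁻⁵ − 8.00×10⁻⁶| = 3.41×10⁻⁵ T.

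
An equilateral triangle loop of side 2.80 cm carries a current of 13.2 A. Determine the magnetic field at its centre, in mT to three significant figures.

B ≈ 0.849 mT

Each side is a finite straight segment at perpendicular distance d = a/(2 tan(π/3)) = 0.008083 m from the centre, with end-angles ±π/3.
One side contributes B₁ = (μ₀I/4πd)·2 sin(π/3) = 2.83×10⁻⁴ T.
All 3 sides add in the same direction: B = 3 × 2.83×10⁻⁴ = 8.49×10⁻⁴ T.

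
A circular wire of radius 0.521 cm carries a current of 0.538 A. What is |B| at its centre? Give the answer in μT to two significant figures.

B ≈ 65 μT

At the centre of a circular loop the Biot–Savart law gives B = μ₀I/(2R).
B = (4π×10⁻⁷ × 0.538) / (2 × 0.00521) = 6.49×10⁻⁵ T.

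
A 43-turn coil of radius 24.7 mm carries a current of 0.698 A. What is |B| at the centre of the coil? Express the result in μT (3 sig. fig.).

For an N-turn flat coil, B = Nμ₀I/(2R) with R = 0.0247 m.
B = 43 × 1.78×10⁻⁵ T = 7.63×10⁻⁴ T.

B ≈ 763 μT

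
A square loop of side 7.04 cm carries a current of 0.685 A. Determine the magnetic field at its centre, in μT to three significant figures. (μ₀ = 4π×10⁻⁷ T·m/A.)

B ≈ 11.0 μT

Each side is a finite straight segment at perpendicular distance d = a/(2 tan(π/4)) = 0.0352 m from the centre, with end-angles ±π/4.
One side contributes B₁ = (μ₀I/4πd)·2 sin(π/4) = 2.75×10⁻⁶ T.
All 4 sides add in the same direction: B = 4 × 2.75×10⁻⁶ = 1.10×10⁻⁵ T.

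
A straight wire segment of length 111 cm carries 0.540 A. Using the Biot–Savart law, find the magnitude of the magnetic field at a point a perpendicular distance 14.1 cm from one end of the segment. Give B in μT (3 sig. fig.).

For a finite straight segment, B = (μ₀I/4πd)(sinθ₁ + sinθ₂), where θ₁, θ₂ are the angles from the perpendicular to each end.
The perpendicular foot is at one end, so the two end-offsets along the wire are 0 and L = 1.11 m.
sinθ₁ = 0/√(0²+0.141²) = 0.0000; sinθ₂ = 1.11/√(1.11²+0.141²) = 0.9920.
B = (4π×10⁻⁷ × 0.540) / (4π × 0.141) × (0.0000 + 0.9920) = 3.80×10⁻⁷ T.

B ≈ 0.380 μT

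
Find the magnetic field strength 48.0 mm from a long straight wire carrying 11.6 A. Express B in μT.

For an infinitely long straight wire, B = μ₀I/(2πd).
B = (4π×10⁻⁷ × 11.6) / (2π × 0.048) = 4.83×10⁻⁵ T.

B ≈ 48.3 μT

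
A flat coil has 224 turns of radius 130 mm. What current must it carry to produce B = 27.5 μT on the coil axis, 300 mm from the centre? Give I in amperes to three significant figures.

For an N-turn coil, B = Nμ₀IR²/[2(R²+z²)^(3/2)] with R = 0.13 m, z = 0.3 m, so I = 2B(R²+z²)^(3/2)/(Nμ₀R²) = 2 × 2.75×10⁻⁵ × 3.50×10⁻² / (224 × 4π×10⁻⁷ × 0.0169) = 0.404 A.

I ≈ 0.404 A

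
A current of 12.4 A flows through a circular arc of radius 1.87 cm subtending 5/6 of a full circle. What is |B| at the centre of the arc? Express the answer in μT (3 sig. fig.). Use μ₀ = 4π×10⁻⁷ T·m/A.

The Biot–Savart field of a circular arc at its centre is B = μ₀Iφ/(4πR), with φ = 5.236 rad.
B = (4π×10⁻⁷ × 12.4 × 5.236) / (4π × 0.0187) = 3.47×10⁻⁴ T.

B ≈ 347 μT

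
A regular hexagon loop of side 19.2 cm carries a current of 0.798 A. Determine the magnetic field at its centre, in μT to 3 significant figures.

B ≈ 2.88 μT

Each side is a finite straight segment at perpendicular distance d = a/(2 tan(π/6)) = 0.1663 m from the centre, with end-angles ±π/6.
One side contributes B₁ = (μ₀I/4πd)·2 sin(π/6) = 4.80×10⁻⁷ T.
All 6 sides add in the same direction: B = 6 × 4.80×10⁻⁷ = 2.88×10⁻⁶ T.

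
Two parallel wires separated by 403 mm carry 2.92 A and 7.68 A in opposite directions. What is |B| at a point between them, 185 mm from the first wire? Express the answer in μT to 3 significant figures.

Each long wire gives B = μ₀I/(2πd). Distances are d₁ = 0.185 m and d₂ = 0.218 m.
B₁ = 3.16×10⁻⁶ T, B₂ = 7.05×10⁻⁶ T.
Between antiparallel currents both contributions point the same way, so they add. B = B₁ + B₂ = 3.16×10⁻⁶ + 7.05×10⁻⁶ = 1.02×10⁻⁵ T.

B ≈ 10.2 μT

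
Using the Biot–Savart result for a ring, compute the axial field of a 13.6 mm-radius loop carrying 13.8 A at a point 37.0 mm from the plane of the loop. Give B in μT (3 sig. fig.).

B ≈ 26.2 μT

On the axis of a circular loop, B = μ₀IR² / [2(R²+z²)^(3/2)].
R² + z² = (0.0136)² + (0.037)² = 0.001554 m², and (R²+z²)^(3/2) = 6.13×10⁻⁵ m³.
B = (4π×10⁻⁷ × 13.8 × 0.000185) / (2 × 6.13×10⁻⁵) = 2.62×10⁻⁵ T.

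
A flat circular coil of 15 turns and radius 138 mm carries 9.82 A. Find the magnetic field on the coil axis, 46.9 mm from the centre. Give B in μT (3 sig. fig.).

B ≈ 569 μT

For an N-turn flat coil, B = Nμ₀IR²/[2(R²+z²)^(3/2)] with R = 0.138 m, z = 0.0469 m.
B = 15 × 3.79×10⁻⁵ T = 5.69×10⁻⁴ T.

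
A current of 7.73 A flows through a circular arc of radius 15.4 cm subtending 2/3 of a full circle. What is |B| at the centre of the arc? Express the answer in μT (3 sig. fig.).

The Biot–Savart field of a circular arc at its centre is B = μ₀Iφ/(4πR), with φ = 4.189 rad.
B = (4π×10⁻⁷ × 7.73 × 4.189) / (4π × 0.154) = 2.10×10⁻⁵ T.

B ≈ 21.0 μT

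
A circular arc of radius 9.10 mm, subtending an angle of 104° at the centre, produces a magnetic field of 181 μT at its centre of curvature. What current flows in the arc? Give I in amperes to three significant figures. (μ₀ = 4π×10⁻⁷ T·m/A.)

I ≈ 9.07 A

For a circular arc, B = μ₀Iφ/(4πR) with φ in radians; here φ = 1.815 rad.
So I = 4πRB/(μ₀φ) = 4π × 0.0091 × 1.81×10⁻⁴ / (4π×10⁻⁷ × 1.815) = 9.07 A.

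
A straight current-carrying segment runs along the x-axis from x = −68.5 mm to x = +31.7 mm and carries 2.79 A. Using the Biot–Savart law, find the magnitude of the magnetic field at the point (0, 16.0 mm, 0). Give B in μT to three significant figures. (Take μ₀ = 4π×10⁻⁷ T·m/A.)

For a finite straight segment, B = (μ₀I/4πd)(sinθ₁ + sinθ₂), where θ₁, θ₂ are the angles from the perpendicular to each end.
The perpendicular distance is d = 0.016 m; the end-offsets along the wire are a = 0.0685 m and b = 0.0317 m.
sinθ₁ = 0.0685/√(0.0685²+0.016²) = 0.9738; sinθ₂ = 0.0317/√(0.0317²+0.016²) = 0.8927.
B = (4π×10⁻⁷ × 2.79) / (4π × 0.016) × (0.9738 + 0.8927) = 3.25×10⁻⁵ T.

B ≈ 32.5 μT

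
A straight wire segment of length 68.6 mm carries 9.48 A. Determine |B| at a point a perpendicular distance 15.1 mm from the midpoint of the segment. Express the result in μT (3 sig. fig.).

B ≈ 115 μT

For a finite straight segment, B = (μ₀I/4πd)(sinθ₁ + sinθ₂), where θ₁, θ₂ are the angles from the perpendicular to each end.
The perpendicular from the point meets the wire at its midpoint, so each end is L/2 = 0.0343 m away along the wire.
sinθ₁ = 0.0343/√(0.0343²+0.0151²) = 0.9152; sinθ₂ = 0.0343/√(0.0343²+0.0151²) = 0.9152.
B = (4π×10⁻⁷ × 9.48) / (4π × 0.0151) × (0.9152 + 0.9152) = 1.15×10⁻⁴ T.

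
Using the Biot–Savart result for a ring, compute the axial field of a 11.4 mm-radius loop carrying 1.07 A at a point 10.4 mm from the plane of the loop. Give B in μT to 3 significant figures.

B ≈ 23.8 μT

On the axis of a circular loop, B = μ₀IR² / [2(R²+z²)^(3/2)].
R² + z² = (0.0114)² + (0.0104)² = 0.0002381 m², and (R²+z²)^(3/2) = 3.67×10⁻⁶ m³.
B = (4π×10⁻⁷ × 1.07 × 0.00013) / (2 × 3.67×10⁻⁶) = 2.38×10⁻⁵ T.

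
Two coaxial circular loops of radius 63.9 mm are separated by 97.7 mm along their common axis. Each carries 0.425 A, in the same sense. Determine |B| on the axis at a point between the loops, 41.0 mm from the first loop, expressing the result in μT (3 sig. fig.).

Each loop contributes B = μ₀IR²/[2(R²+z²)^(3/2)] on the axis, with z measured from that loop.
Loop 1 (z = 0.041 m): B₁ = 2.49×10⁻⁶ T. Loop 2 (z = 0.0567 m): B₂ = 1.75×10⁻⁶ T.
The fields add: B = B₁ + B₂ = 4.24×10⁻⁶ T.

B ≈ 4.24 μT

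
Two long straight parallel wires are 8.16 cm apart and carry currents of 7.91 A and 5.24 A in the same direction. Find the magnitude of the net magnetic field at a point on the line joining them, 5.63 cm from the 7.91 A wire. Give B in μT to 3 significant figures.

Each long wire gives B = μ₀I/(2πd). Distances are d₁ = 0.0563 m and d₂ = 0.0253 m.
B₁ = 2.81×10⁻⁵ T, B₂ = 4.14×10⁻⁵ T.
Between parallel currents the two contributions point in opposite directions, so they subtract. B = |B₁ − B₂| = |2.81×10⁻⁵ − 4.14×10⁻⁵| = 1.33×10⁻⁵ T.

B ≈ 13.3 μT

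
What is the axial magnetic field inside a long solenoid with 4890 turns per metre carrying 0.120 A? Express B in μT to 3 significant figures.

Inside a long solenoid, B = μ₀nI with n = 4890 turns/m.
B = 4π×10⁻⁷ × 4890 × 0.120 = 7.37×10⁻⁴ T.

B ≈ 737 μT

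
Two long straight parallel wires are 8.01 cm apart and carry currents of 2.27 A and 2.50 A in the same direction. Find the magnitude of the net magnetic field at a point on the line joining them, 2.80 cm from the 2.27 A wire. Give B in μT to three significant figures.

Each long wire gives B = μ₀I/(2πd). Distances are d₁ = 0.028 m and d₂ = 0.0521 m.
B₁ = 1.62×10⁻⁵ T, B₂ = 9.60×10⁻⁶ T.
Between parallel currents the two contributions point in opposite directions, so they subtract. B = |B₁ − B₂| = |1.62×10⁻⁵ − 9.60×10⁻⁶| = 6.62×10⁻⁶ T.

B ≈ 6.62 μT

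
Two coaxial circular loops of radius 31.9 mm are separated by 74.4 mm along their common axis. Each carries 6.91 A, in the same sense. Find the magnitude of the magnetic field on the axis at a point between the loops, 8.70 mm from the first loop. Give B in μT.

Each loop contributes B = μ₀IR²/[2(R²+z²)^(3/2)] on the axis, with z measured from that loop.
Loop 1 (z = 0.0087 m): B₁ = 1.22×10⁻⁴ T. Loop 2 (z = 0.0657 m): B₂ = 1.13×10⁻⁵ T.
The fields add: B = B₁ + B₂ = 1.34×10⁻⁴ T.

B ≈ 134 μT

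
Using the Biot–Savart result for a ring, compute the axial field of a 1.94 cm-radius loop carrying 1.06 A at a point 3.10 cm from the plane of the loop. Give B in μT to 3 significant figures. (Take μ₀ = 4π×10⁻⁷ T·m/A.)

On the axis of a circular loop, B = μ₀IR² / [2(R²+z²)^(3/2)].
R² + z² = (0.0194)² + (0.031)² = 0.001337 m², and (R²+z²)^(3/2) = 4.89×10⁻⁵ m³.
B = (4π×10⁻⁷ × 1.06 × 0.0003764) / (2 × 4.89×10⁻⁵) = 5.13×10⁻⁶ T.

B ≈ 5.13 μT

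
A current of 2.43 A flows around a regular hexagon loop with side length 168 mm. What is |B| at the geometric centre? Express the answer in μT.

Each side is a finite straight segment at perpendicular distance d = a/(2 tan(π/6)) = 0.1455 m from the centre, with end-angles ±π/6.
One side contributes B₁ = (μ₀I/4πd)·2 sin(π/6) = 1.67×10⁻⁶ T.
All 6 sides add in the same direction: B = 6 × 1.67×10⁻⁶ = 1.00×10⁻⁵ T.

B ≈ 10.0 μT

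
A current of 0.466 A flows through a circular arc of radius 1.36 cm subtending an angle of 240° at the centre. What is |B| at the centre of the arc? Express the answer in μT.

B ≈ 14.4 μT

The Biot–Savart field of a circular arc at its centre is B = μ₀Iφ/(4πR), with φ = 4.189 rad.
B = (4π×10⁻⁷ × 0.466 × 4.189) / (4π × 0.0136) = 1.44×10⁻⁵ T.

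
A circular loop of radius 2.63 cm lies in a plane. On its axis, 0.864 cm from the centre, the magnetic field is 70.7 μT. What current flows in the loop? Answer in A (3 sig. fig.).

On the axis of a loop, B = μ₀IR²/[2(R²+z²)^(3/2)], so I = 2B(R²+z²)^(3/2)/(μ₀R²).
R² + z² = 0.0006917 + 7.465×10⁻⁵ = 0.0007663 m²; raised to 3/2 gives 2.12×10⁻⁵ m³.
I = 2 × 7.07×10⁻⁵ × 2.12×10⁻⁵ / (1.26×10⁻⁶ × 0.0006917) = 3.45 A.

I ≈ 3.45 A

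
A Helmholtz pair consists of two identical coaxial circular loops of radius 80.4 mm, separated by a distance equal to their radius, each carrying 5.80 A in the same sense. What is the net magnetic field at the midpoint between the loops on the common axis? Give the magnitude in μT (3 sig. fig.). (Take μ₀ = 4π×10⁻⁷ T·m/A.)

B ≈ 64.9 μT

Each loop contributes B = μ₀IR²/[2(R²+z²)^(3/2)] on the axis, with z measured from that loop.
Loop 1 (z = 0.0402 m): B₁ = 3.24×10⁻⁵ T. Loop 2 (z = 0.0402 m): B₂ = 3.24×10⁻⁵ T.
The fields add: B = B₁ + B₂ = 6.49×10⁻⁵ T.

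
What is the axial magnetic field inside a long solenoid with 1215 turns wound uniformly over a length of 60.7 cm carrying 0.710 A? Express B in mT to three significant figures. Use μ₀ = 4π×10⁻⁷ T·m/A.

B ≈ 1.79 mT

Inside a long solenoid, B = μ₀nI with n = 2002 turns/m.
B = 4π×10⁻⁷ × 2002 × 0.710 = 1.79×10⁻³ T.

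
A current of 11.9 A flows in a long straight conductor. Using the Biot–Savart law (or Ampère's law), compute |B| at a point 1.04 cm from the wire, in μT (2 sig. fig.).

For an infinitely long straight wire, B = μ₀I/(2πd).
B = (4π×10⁻⁷ × 11.9) / (2π × 0.0104) = 2.29×10⁻⁴ T.

B ≈ 230 μT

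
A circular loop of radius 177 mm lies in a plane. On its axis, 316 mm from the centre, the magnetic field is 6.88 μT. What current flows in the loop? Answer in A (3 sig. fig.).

I ≈ 16.6 A

On the axis of a loop, B = μ₀IR²/[2(R²+z²)^(3/2)], so I = 2B(R²+z²)^(3/2)/(μ₀R²).
R² + z² = 0.03133 + 0.09986 = 0.1312 m²; raised to 3/2 gives 4.75×10⁻² m³.
I = 2 × 6.88×10⁻⁶ × 4.75×10⁻² / (1.26×10⁻⁶ × 0.03133) = 16.6 A.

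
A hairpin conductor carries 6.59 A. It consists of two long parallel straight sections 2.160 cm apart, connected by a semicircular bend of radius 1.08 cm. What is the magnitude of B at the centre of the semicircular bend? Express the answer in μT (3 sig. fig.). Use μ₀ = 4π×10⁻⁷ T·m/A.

B ≈ 314 μT

The semicircular arc contributes B_arc = μ₀I·π/(4πR) = μ₀I/(4R) = 1.92×10⁻⁴ T.
Each semi-infinite lead is at perpendicular distance R = 0.0108 m from the centre, with the perpendicular foot at its near end, so it contributes μ₀I/(4πR); both point the same way, together 1.22×10⁻⁴ T.
Arc and leads all point the same direction: B = 1.92×10⁻⁴ + 1.22×10⁻⁴ = 3.14×10⁻⁴ T.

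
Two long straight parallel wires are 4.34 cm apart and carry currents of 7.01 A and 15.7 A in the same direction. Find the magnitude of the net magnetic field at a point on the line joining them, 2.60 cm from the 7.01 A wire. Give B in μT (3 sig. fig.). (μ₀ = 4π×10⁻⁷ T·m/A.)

B ≈ 127 μT

Each long wire gives B = μ₀I/(2πd). Distances are d₁ = 0.026 m and d₂ = 0.0174 m.
B₁ = 5.39×10⁻⁵ T, B₂ = 1.80×10⁻⁴ T.
Between parallel currents the two contributions point in opposite directions, so they subtract. B = |B₁ − B₂| = |5.39×10⁻⁵ − 1.80×10⁻⁴| = 1.27×10⁻⁴ T.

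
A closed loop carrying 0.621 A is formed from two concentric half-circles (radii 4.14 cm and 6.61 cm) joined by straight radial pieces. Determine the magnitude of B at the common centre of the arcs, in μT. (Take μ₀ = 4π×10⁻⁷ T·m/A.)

B ≈ 1.76 μT

The radial connectors point toward the centre, so dl × r̂ = 0 and they contribute nothing.
Each semicircle gives μ₀I/(4R): inner arc 4.71×10⁻⁶ T, outer arc 2.95×10⁻⁶ T.
The two arcs carry current in opposite angular senses, so their fields oppose: B = |4.71×10⁻⁶ − 2.95×10⁻⁶| = 1.76×10⁻⁶ T.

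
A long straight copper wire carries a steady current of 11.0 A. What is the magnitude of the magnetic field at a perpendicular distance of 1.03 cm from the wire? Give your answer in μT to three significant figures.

For an infinitely long straight wire, B = μ₀I/(2πd).
B = (4π×10⁻⁷ × 11.0) / (2π × 0.0103) = 2.14×10⁻⁴ T.

B ≈ 214 μT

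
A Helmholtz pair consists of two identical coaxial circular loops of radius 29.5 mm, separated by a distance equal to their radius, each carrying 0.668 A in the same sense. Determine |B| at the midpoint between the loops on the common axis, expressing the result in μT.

Each loop contributes B = μ₀IR²/[2(R²+z²)^(3/2)] on the axis, with z measured from that loop.
Loop 1 (z = 0.01475 m): B₁ = 1.02×10⁻⁵ T. Loop 2 (z = 0.01475 m): B₂ = 1.02×10⁻⁵ T.
The fields add: B = B₁ + B₂ = 2.04×10⁻⁵ T.

B ≈ 20.4 μT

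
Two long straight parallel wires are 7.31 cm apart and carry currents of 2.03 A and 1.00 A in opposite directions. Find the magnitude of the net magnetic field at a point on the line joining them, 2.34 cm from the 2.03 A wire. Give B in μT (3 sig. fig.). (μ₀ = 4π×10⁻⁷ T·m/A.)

Each long wire gives B = μ₀I/(2πd). Distances are d₁ = 0.0234 m and d₂ = 0.0497 m.
B₁ = 1.74×10⁻⁵ T, B₂ = 4.02×10⁻⁶ T.
Between antiparallel currents both contributions point the same way, so they add. B = B₁ + B₂ = 1.74×10⁻⁵ + 4.02×10⁻⁶ = 2.14×10⁻⁵ T.

B ≈ 21.4 μT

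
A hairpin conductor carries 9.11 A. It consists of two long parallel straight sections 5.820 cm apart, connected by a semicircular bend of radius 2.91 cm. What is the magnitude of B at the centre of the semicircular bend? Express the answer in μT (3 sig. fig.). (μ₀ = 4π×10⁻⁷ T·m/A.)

The semicircular arc contributes B_arc = μ₀I·π/(4πR) = μ₀I/(4R) = 9.84×10⁻⁵ T.
Each semi-infinite lead is at perpendicular distance R = 0.0291 m from the centre, with the perpendicular foot at its near end, so it contributes μ₀I/(4πR); both point the same way, together 6.26×10⁻⁵ T.
Arc and leads all point the same direction: B = 9.84×10⁻⁵ + 6.26×10⁻⁵ = 1.61×10⁻⁴ T.

B ≈ 161 μT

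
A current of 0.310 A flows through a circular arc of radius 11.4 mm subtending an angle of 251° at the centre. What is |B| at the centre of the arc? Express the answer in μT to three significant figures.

The Biot–Savart field of a circular arc at its centre is B = μ₀Iφ/(4πR), with φ = 4.381 rad.
B = (4π×10⁻⁷ × 0.310 × 4.381) / (4π × 0.0114) = 1.19×10⁻⁵ T.

B ≈ 11.9 μT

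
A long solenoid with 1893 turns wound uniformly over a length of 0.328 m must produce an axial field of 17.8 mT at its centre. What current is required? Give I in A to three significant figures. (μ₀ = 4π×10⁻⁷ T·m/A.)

I ≈ 2.45 A

Inside a long solenoid B = μ₀nI with n = 5771 m⁻¹, so I = B/(μ₀n).
I = 1.78×10⁻² / (4π×10⁻⁷ × 5771) = 2.45 A.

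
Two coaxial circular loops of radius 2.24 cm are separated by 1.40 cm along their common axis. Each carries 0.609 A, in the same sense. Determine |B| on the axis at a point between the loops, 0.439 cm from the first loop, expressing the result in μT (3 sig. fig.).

B ≈ 29.4 μT

Each loop contributes B = μ₀IR²/[2(R²+z²)^(3/2)] on the axis, with z measured from that loop.
Loop 1 (z = 0.00439 m): B₁ = 1.61×10⁻⁵ T. Loop 2 (z = 0.00961 m): B₂ = 1.33×10⁻⁵ T.
The fields add: B = B₁ + B₂ = 2.94×10⁻⁵ T.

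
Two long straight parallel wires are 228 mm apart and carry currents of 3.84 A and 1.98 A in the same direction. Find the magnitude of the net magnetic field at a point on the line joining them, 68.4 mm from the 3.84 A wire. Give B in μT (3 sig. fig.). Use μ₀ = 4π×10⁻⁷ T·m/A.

Each long wire gives B = μ₀I/(2πd). Distances are d₁ = 0.0684 m and d₂ = 0.1596 m.
B₁ = 1.12×10⁻⁵ T, B₂ = 2.48×10⁻⁶ T.
Between parallel currents the two contributions point in opposite directions, so they subtract. B = |B₁ − B₂| = |1.12×10⁻⁵ − 2.48×10⁻⁶| = 8.75×10⁻⁶ T.

B ≈ 8.75 μT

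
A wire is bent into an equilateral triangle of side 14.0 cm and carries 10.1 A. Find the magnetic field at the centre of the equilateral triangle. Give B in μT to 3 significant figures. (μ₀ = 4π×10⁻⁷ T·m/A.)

B ≈ 130 μT

Each side is a finite straight segment at perpendicular distance d = a/(2 tan(π/3)) = 0.04041 m from the centre, with end-angles ±π/3.
One side contributes B₁ = (μ₀I/4πd)·2 sin(π/3) = 4.33×10⁻⁵ T.
All 3 sides add in the same direction: B = 3 × 4.33×10⁻⁵ = 1.30×10⁻⁴ T.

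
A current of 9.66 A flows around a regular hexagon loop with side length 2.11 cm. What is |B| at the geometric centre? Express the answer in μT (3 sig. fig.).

B ≈ 317 μT

Each side is a finite straight segment at perpendicular distance d = a/(2 tan(π/6)) = 0.01827 m from the centre, with end-angles ±π/6.
One side contributes B₁ = (μ₀I/4πd)·2 sin(π/6) = 5.29×10⁻⁵ T.
All 6 sides add in the same direction: B = 6 × 5.29×10⁻⁵ = 3.17×10⁻⁴ T.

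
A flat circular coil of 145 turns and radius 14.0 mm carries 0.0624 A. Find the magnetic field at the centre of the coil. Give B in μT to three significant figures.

B ≈ 406 μT

For an N-turn flat coil, B = Nμ₀I/(2R) with R = 0.014 m.
B = 145 × 2.80×10⁻⁶ T = 4.06×10⁻⁴ T.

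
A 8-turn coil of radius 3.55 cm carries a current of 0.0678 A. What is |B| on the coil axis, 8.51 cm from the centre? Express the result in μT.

For an N-turn flat coil, B = Nμ₀IR²/[2(R²+z²)^(3/2)] with R = 0.0355 m, z = 0.0851 m.
B = 8 × 6.85×10⁻⁸ T = 5.48×10⁻⁷ T.

B ≈ 0.548 μT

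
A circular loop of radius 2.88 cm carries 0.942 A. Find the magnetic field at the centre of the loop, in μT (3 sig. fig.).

At the centre of a circular loop the Biot–Savart law gives B = μ₀I/(2R).
B = (4π×10⁻⁷ × 0.942) / (2 × 0.0288) = 2.06×10⁻⁵ T.

B ≈ 20.6 μT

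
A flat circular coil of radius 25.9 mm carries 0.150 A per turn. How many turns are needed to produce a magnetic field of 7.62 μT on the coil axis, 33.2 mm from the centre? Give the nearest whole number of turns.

For an N-turn coil, B = Nμ₀IR²/[2(R²+z²)^(3/2)]. A single turn gives B₁ = 8.47×10⁻⁷ T with R = 0.0259 m, z = 0.0332 m.
N = B/B₁ = 7.62×10⁻⁶ / 8.47×10⁻⁷ = 9.00.

N = 9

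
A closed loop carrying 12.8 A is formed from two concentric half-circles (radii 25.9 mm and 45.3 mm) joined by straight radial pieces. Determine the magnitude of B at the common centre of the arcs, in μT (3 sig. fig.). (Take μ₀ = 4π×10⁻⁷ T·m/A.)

The radial connectors point toward the centre, so dl × r̂ = 0 and they contribute nothing.
Each semicircle gives μ₀I/(4R): inner arc 1.55×10⁻⁴ T, outer arc 8.88×10⁻⁵ T.
The two arcs carry current in opposite angular senses, so their fields oppose: B = |1.55×10⁻⁴ − 8.88×10⁻⁵| = 6.65×10⁻⁵ T.

B ≈ 66.5 μT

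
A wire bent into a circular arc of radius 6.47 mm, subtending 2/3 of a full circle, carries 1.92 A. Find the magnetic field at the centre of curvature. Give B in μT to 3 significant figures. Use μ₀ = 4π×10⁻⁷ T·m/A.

B ≈ 124 μT

The Biot–Savart field of a circular arc at its centre is B = μ₀Iφ/(4πR), with φ = 4.189 rad.
B = (4π×10⁻⁷ × 1.92 × 4.189) / (4π × 0.00647) = 1.24×10⁻⁴ T.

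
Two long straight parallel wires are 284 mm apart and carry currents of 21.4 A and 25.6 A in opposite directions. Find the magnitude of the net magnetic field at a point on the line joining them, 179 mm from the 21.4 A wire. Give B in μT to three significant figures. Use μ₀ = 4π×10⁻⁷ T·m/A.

Each long wire gives B = μ₀I/(2πd). Distances are d₁ = 0.179 m and d₂ = 0.105 m.
B₁ = 2.39×10⁻⁵ T, B₂ = 4.88×10⁻⁵ T.
Between antiparallel currents both contributions point the same way, so they add. B = B₁ + B₂ = 2.39×10⁻⁵ + 4.88×10⁻⁵ = 7.27×10⁻⁵ T.

B ≈ 72.7 μT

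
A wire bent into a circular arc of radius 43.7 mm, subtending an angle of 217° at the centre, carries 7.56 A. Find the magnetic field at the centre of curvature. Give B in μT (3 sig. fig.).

B ≈ 65.5 μT

The Biot–Savart field of a circular arc at its centre is B = μ₀Iφ/(4πR), with φ = 3.787 rad.
B = (4π×10⁻⁷ × 7.56 × 3.787) / (4π × 0.0437) = 6.55×10⁻⁵ T.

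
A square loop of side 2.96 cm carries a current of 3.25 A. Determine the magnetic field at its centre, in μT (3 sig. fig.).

Each side is a finite straight segment at perpendicular distance d = a/(2 tan(π/4)) = 0.0148 m from the centre, with end-angles ±π/4.
One side contributes B₁ = (μ₀I/4πd)·2 sin(π/4) = 3.11×10⁻⁵ T.
All 4 sides add in the same direction: B = 4 × 3.11×10⁻⁵ = 1.24×10⁻⁴ T.

B ≈ 124 μT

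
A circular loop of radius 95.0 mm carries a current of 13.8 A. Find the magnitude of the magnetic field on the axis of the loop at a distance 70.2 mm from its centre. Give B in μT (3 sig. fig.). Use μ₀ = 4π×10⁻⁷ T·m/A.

On the axis of a circular loop, B = μ₀IR² / [2(R²+z²)^(3/2)].
R² + z² = (0.095)² + (0.0702)² = 0.01395 m², and (R²+z²)^(3/2) = 1.65×10⁻³ m³.
B = (4π×10⁻⁷ × 13.8 × 0.009025) / (2 × 1.65×10⁻³) = 4.75×10⁻⁵ T.

B ≈ 47.5 μT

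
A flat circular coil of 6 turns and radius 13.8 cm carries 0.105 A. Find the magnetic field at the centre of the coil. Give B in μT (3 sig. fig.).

For an N-turn flat coil, B = Nμ₀I/(2R) with R = 0.138 m.
B = 6 × 4.78×10⁻⁷ T = 2.87×10⁻⁶ T.

B ≈ 2.87 μT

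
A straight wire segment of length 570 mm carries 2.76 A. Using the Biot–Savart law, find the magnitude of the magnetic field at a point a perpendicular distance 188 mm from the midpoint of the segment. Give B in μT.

For a finite straight segment, B = (μ₀I/4πd)(sinθ₁ + sinθ₂), where θ₁, θ₂ are the angles from the perpendicular to each end.
The perpendicular from the point meets the wire at its midpoint, so each end is L/2 = 0.285 m away along the wire.
sinθ₁ = 0.285/√(0.285²+0.188²) = 0.8347; sinθ₂ = 0.285/√(0.285²+0.188²) = 0.8347.
B = (4π×10⁻⁷ × 2.76) / (4π × 0.188) × (0.8347 + 0.8347) = 2.45×10⁻⁶ T.

B ≈ 2.45 μT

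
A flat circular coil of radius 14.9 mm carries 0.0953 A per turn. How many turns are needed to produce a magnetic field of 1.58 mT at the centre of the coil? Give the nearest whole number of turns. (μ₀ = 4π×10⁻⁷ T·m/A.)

For an N-turn coil, B = Nμ₀I/(2R). A single turn gives B₁ = 4.02×10⁻⁶ T with R = 0.0149 m.
N = B/B₁ = 1.58×10⁻³ / 4.02×10⁻⁶ = 393.16.

N = 393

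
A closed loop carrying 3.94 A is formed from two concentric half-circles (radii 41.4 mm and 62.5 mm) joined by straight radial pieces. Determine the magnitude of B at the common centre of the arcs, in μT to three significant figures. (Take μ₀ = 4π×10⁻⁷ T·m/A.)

The radial connectors point toward the centre, so dl × r̂ = 0 and they contribute nothing.
Each semicircle gives μ₀I/(4R): inner arc 2.99×10⁻⁵ T, outer arc 1.98×10⁻⁵ T.
The two arcs carry current in opposite angular senses, so their fields oppose: B = |2.99×10⁻⁵ − 1.98×10⁻⁵| = 1.01×10⁻⁵ T.

B ≈ 10.1 μT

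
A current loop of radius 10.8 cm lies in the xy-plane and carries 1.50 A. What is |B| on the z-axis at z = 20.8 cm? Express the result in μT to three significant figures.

B ≈ 0.854 μT

On the axis of a circular loop, B = μ₀IR² / [2(R²+z²)^(3/2)].
R² + z² = (0.108)² + (0.208)² = 0.05493 m², and (R²+z²)^(3/2) = 1.29×10⁻² m³.
B = (4π×10⁻⁷ × 1.50 × 0.01166) / (2 × 1.29×10⁻²) = 8.54×10⁻⁷ T.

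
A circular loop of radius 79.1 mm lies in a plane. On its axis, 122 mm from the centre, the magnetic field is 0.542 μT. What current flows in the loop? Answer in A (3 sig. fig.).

I ≈ 0.424 A

On the axis of a loop, B = μ₀IR²/[2(R²+z²)^(3/2)], so I = 2B(R²+z²)^(3/2)/(μ₀R²).
R² + z² = 0.006257 + 0.01488 = 0.02114 m²; raised to 3/2 gives 3.07×10⁻³ m³.
I = 2 × 5.42×10⁻⁷ × 3.07×10⁻³ / (1.26×10⁻⁶ × 0.006257) = 0.424 A.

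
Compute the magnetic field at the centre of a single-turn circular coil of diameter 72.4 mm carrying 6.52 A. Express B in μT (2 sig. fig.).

B ≈ 110 μT

At the centre of a circular loop the Biot–Savart law gives B = μ₀I/(2R) (so R = 0.0362 m).
B = (4π×10⁻⁷ × 6.52) / (2 × 0.0362) = 1.13×10⁻⁴ T.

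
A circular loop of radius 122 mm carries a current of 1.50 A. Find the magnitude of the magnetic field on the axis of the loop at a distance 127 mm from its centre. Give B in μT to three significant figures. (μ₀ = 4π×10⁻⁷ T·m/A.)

On the axis of a circular loop, B = μ₀IR² / [2(R²+z²)^(3/2)].
R² + z² = (0.122)² + (0.127)² = 0.03101 m², and (R²+z²)^(3/2) = 5.46×10⁻³ m³.
B = (4π×10⁻⁷ × 1.50 × 0.01488) / (2 × 5.46×10⁻³) = 2.57×10⁻⁶ T.

B ≈ 2.57 μT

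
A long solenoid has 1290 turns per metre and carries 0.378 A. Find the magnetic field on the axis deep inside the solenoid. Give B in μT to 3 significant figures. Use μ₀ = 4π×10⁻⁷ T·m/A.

B ≈ 613 μT

Inside a long solenoid, B = μ₀nI with n = 1290 turns/m.
B = 4π×10⁻⁷ × 1290 × 0.378 = 6.13×10⁻⁴ T.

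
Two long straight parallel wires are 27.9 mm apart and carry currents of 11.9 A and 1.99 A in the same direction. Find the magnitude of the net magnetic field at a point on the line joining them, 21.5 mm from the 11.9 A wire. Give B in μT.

B ≈ 48.5 μT

Each long wire gives B = μ₀I/(2πd). Distances are d₁ = 0.0215 m and d₂ = 0.0064 m.
B₁ = 1.11×10⁻⁴ T, B₂ = 6.22×10⁻⁵ T.
Between parallel currents the two contributions point in opposite directions, so they subtract. B = |B₁ − B₂| = |1.11×10⁻⁴ − 6.22×10⁻⁵| = 4.85×10⁻⁵ T.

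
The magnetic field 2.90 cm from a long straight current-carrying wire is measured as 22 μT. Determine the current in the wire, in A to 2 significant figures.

I ≈ 3.2 A

For a long straight wire B = μ₀I/(2πd), so I = 2πdB/μ₀.
I = 2π × 0.029 × 2.20×10⁻⁵ / (4π×10⁻⁷) = 3.19 A.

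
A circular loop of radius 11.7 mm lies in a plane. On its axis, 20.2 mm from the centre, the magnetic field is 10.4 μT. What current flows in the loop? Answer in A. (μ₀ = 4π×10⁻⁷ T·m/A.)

On the axis of a loop, B = μ₀IR²/[2(R²+z²)^(3/2)], so I = 2B(R²+z²)^(3/2)/(μ₀R²).
R² + z² = 0.0001369 + 0.000408 = 0.0005449 m²; raised to 3/2 gives 1.27×10⁻⁵ m³.
I = 2 × 1.04×10⁻⁵ × 1.27×10⁻⁵ / (1.26×10⁻⁶ × 0.0001369) = 1.54 A.

I ≈ 1.54 A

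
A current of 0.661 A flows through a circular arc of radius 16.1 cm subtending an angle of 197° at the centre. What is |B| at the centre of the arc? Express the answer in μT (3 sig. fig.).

B ≈ 1.41 μT

The Biot–Savart field of a circular arc at its centre is B = μ₀Iφ/(4πR), with φ = 3.438 rad.
B = (4π×10⁻⁷ × 0.661 × 3.438) / (4π × 0.161) = 1.41×10⁻⁶ T.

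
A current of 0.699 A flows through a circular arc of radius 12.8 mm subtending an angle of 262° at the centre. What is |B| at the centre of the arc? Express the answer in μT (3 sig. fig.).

B ≈ 25.0 μT

The Biot–Savart field of a circular arc at its centre is B = μ₀Iφ/(4πR), with φ = 4.573 rad.
B = (4π×10⁻⁷ × 0.699 × 4.573) / (4π × 0.0128) = 2.50×10⁻⁵ T.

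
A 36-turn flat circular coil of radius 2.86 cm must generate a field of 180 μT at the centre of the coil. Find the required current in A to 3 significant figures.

I ≈ 0.228 A

For an N-turn coil, B = Nμ₀I/(2R) with R = 0.0286 m, so I = 2RB/(Nμ₀) = 2 × 0.0286 × 1.80×10⁻⁴ / (36 × 4π×10⁻⁷) = 0.228 A.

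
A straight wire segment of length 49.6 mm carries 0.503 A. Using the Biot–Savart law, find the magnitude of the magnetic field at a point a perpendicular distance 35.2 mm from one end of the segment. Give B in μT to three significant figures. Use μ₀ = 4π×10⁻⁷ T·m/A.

B ≈ 1.17 μT

For a finite straight segment, B = (μ₀I/4πd)(sinθ₁ + sinθ₂), where θ₁, θ₂ are the angles from the perpendicular to each end.
The perpendicular foot is at one end, so the two end-offsets along the wire are 0 and L = 0.0496 m.
sinθ₁ = 0/√(0²+0.0352²) = 0.0000; sinθ₂ = 0.0496/√(0.0496²+0.0352²) = 0.8155.
B = (4π×10⁻⁷ × 0.503) / (4π × 0.0352) × (0.0000 + 0.8155) = 1.17×10⁻⁶ T.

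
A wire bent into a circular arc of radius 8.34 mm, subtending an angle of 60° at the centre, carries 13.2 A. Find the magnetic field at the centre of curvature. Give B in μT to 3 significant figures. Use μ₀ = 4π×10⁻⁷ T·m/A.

B ≈ 166 μT

The Biot–Savart field of a circular arc at its centre is B = μ₀Iφ/(4πR), with φ = 1.047 rad.
B = (4π×10⁻⁷ × 13.2 × 1.047) / (4π × 0.00834) = 1.66×10⁻⁴ T.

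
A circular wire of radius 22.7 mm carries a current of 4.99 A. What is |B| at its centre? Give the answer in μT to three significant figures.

B ≈ 138 μT

At the centre of a circular loop the Biot–Savart law gives B = μ₀I/(2R).
B = (4π×10⁻⁷ × 4.99) / (2 × 0.0227) = 1.38×10⁻⁴ T.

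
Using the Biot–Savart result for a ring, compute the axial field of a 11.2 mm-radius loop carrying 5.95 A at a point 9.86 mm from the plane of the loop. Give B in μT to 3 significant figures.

B ≈ 141 μT

On the axis of a circular loop, B = μ₀IR² / [2(R²+z²)^(3/2)].
R² + z² = (0.0112)² + (0.00986)² = 0.0002227 m², and (R²+z²)^(3/2) = 3.32×10⁻⁶ m³.
B = (4π×10⁻⁷ × 5.95 × 0.0001254) / (2 × 3.32×10⁻⁶) = 1.41×10⁻⁴ T.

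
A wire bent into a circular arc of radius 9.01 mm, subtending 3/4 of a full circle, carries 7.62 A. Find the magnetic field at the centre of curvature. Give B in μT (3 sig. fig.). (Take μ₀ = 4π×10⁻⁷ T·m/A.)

The Biot–Savart field of a circular arc at its centre is B = μ₀Iφ/(4πR), with φ = 4.712 rad.
B = (4π×10⁻⁷ × 7.62 × 4.712) / (4π × 0.00901) = 3.99×10⁻⁴ T.

B ≈ 399 μT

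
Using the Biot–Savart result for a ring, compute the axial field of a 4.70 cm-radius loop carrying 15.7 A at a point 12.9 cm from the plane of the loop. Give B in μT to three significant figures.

On the axis of a circular loop, B = μ₀IR² / [2(R²+z²)^(3/2)].
R² + z² = (0.047)² + (0.129)² = 0.01885 m², and (R²+z²)^(3/2) = 2.59×10⁻³ m³.
B = (4π×10⁻⁷ × 15.7 × 0.002209) / (2 × 2.59×10⁻³) = 8.42×10⁻⁶ T.

B ≈ 8.42 μT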